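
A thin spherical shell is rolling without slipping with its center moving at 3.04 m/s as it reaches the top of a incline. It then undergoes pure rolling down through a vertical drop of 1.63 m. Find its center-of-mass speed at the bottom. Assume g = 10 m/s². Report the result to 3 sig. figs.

The moment of inertia is (2/3)MR², giving k ≡ I/(MR²) = 2/3.
Pure rolling means v = ωR; then KE = ½Mv² + ½I(v/R)² = ½(1+k)Mv² = (5/6)Mv².
Conserving energy between top and bottom: (5/6)Mv² = (5/6)Mv₀² + Mgh, hence v² = v₀² + 2gh/(1+k).
v = √(3.04² + 2×10×1.63/1.667) = √28.8 ≈ 5.37 m/s.

v ≈ 5.37 m/s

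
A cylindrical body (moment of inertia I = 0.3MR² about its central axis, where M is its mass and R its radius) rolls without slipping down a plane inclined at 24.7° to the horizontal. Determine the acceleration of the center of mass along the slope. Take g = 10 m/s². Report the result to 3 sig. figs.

a ≈ 3.21 m/s²

With I = 0.3MR², the ratio k = I/(MR²) is 0.3.
Translational: Mg sinθ − f = Ma. Rotational about the CM: fR = Iα = kMRa, so f = kMa.
Eliminating f: Mg sinθ = (1+k)Ma, so a = g sinθ/(1+k) = 10 × sin24.7° / 1.3 ≈ 3.21 m/s².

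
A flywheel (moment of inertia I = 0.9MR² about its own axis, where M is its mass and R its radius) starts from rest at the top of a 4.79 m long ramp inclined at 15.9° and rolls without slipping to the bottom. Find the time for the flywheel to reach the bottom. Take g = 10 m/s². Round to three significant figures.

t ≈ 2.58 s

For this body I = 0.9MR², i.e. k = I/(MR²) = 0.9.
Along the incline Mg sinθ − f = Ma, and torque about the center fR = Iα = kMR²(a/R) gives f = kMa.
Hence a = g sinθ/(1+k) = 10×sin15.9°/1.9 = 1.442 m/s².
Starting from rest, L = ½at², so t = √(2L/a) = √(2×4.79/1.442) ≈ 2.58 s.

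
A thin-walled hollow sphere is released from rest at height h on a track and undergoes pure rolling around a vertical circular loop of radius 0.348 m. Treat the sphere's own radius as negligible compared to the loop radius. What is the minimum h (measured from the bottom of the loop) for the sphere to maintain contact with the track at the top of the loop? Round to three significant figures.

h_min ≈ 0.986 m

Here I = (2/3)MR², so the shape factor k = I/(MR²) = 2/3.
At the top, contact is just lost when gravity alone supplies the centripetal force: Mg = Mv_top²/r, i.e. v_top² = gr.
With ω = v/R, the kinetic energy at speed v is ½(1+k)Mv² = (5/6)Mv².
Energy conservation from release (height h) to the top (height 2r): Mgh = Mg(2r) + (5/6)M·gr.
Thus h_min = 2r + (1+k)r/2 = r(2 + 1.667/2) = 0.348 × 2.833 ≈ 0.986 m.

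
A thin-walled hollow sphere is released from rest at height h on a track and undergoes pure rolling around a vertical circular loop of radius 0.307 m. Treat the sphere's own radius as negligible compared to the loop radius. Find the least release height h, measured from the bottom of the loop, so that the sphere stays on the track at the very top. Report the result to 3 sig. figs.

h_min ≈ 0.870 m

The moment of inertia is (2/3)MR², giving k ≡ I/(MR²) = 2/3.
At the top of the loop, the minimum-contact condition is Mg = Mv_top²/r, so v_top² = gr.
With ω = v/R, the kinetic energy at speed v is ½(1+k)Mv² = (5/6)Mv².
Energy conservation from release (height h) to the top (height 2r): Mgh = Mg(2r) + (5/6)M·gr.
Thus h_min = 2r + (1+k)r/2 = r(2 + 1.667/2) = 0.307 × 2.833 ≈ 0.870 m.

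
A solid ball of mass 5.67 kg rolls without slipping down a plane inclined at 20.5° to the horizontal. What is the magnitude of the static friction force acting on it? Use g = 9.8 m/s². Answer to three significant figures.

Here I = (2/5)MR², so the shape factor k = I/(MR²) = 0.4.
Newton's second law down the slope: Mg sinθ − f = Ma. The torque equation fR = Iα (with α = a/R) gives f = kMa.
Combining, a = g sinθ/(1+k) and f = kMa = kMg sinθ/(1+k).
f = 0.4 × 5.67 × 9.8 × sin20.5° / 1.4 ≈ 5.56 N.

f ≈ 5.56 N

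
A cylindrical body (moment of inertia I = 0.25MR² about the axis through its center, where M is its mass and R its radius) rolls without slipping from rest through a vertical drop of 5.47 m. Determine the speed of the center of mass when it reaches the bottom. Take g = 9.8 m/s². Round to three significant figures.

Here I = 0.25MR², so the shape factor k = I/(MR²) = 0.25.
Rolling without slipping gives ω = v/R, so the total kinetic energy is ½Mv² + ½Iω² = ½(1+k)Mv² = (5/8)Mv².
Setting Mgh = (5/8)Mv² gives v = √(2gh/(1+k)) = √(2·9.8·5.47/1.25) ≈ 9.26 m/s.

v ≈ 9.26 m/s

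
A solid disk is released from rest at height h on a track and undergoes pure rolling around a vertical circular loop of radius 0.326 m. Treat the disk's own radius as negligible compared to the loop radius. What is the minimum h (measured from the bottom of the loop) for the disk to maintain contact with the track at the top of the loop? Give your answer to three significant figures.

For this body I = (1/2)MR², i.e. k = I/(MR²) = 0.5.
At the top of the loop, the minimum-contact condition is Mg = Mv_top²/r, so v_top² = gr.
With ω = v/R, the kinetic energy at speed v is ½(1+k)Mv² = (3/4)Mv².
Energy conservation from release (height h) to the top (height 2r): Mgh = Mg(2r) + (3/4)M·gr.
Thus h_min = 2r + (1+k)r/2 = r(2 + 1.5/2) = 0.326 × 2.75 ≈ 0.897 m.

h_min ≈ 0.897 m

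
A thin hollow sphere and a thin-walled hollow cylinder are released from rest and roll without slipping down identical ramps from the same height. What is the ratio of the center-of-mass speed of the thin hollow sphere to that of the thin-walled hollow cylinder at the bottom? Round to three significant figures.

v_ratio ≈ 1.10

Each satisfies Mgh = ½(1+k)Mv² with k = I/(MR²), so v ∝ 1/√(1+k).
For the thin hollow sphere k = 2/3; for the thin-walled hollow cylinder k = 1.
v₁/v₂ = √((1+k₂)/(1+k₁)) = √(2/1.667) ≈ 1.10.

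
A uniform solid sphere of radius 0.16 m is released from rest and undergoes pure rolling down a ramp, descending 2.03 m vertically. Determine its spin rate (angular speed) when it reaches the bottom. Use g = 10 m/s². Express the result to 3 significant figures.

Here I = (2/5)MR², so the shape factor k = I/(MR²) = 0.4.
Rolling without slipping gives ω = v/R, so the total kinetic energy is ½Mv² + ½Iω² = ½(1+k)Mv² = (7/10)Mv².
Energy conservation Mgh = ½(1+k)Mv² gives v = √(2gh/(1+k)) = √(2 × 10 × 2.03 / 1.4) = 5.385 m/s.
The angular speed follows from ω = v/R = 5.385/0.16 ≈ 33.7 rad/s.

ω ≈ 33.7 rad/s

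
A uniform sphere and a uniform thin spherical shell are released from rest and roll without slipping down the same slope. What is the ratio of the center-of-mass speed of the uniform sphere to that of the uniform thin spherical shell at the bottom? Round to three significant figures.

Each satisfies Mgh = ½(1+k)Mv² with k = I/(MR²), so v ∝ 1/√(1+k).
For the uniform sphere k = 0.4; for the uniform thin spherical shell k = 2/3.
v₁/v₂ = √((1+k₂)/(1+k₁)) = √(1.667/1.4) ≈ 1.09.

v_ratio ≈ 1.09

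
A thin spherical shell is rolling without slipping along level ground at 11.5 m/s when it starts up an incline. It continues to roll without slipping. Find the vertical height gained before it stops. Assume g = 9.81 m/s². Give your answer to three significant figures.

Here I = (2/3)MR², so the shape factor k = I/(MR²) = 2/3.
Pure rolling means v = ωR; then KE = ½Mv² + ½I(v/R)² = ½(1+k)Mv² = (5/6)Mv².
At the top the kinetic energy is zero, so (5/6)Mv₀² = Mgh.
Thus h = (1+k)v₀²/(2g) = 1.667 × 11.5² / (2 × 9.81) ≈ 11.2 m.

h ≈ 11.2 m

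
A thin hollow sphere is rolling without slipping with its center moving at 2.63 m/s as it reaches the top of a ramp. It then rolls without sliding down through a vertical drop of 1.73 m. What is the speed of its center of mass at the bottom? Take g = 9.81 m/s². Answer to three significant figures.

v ≈ 5.22 m/s

With I = (2/3)MR², the ratio k = I/(MR²) is 2/3.
Since it rolls without slipping, ω = v/R and KE = ½Mv² + ½Iω² = ½(1+k)Mv² = (5/6)Mv².
Conserving energy between top and bottom: (5/6)Mv² = (5/6)Mv₀² + Mgh, hence v² = v₀² + 2gh/(1+k).
v = √(2.63² + 2×9.81×1.73/1.667) = √27.28 ≈ 5.22 m/s.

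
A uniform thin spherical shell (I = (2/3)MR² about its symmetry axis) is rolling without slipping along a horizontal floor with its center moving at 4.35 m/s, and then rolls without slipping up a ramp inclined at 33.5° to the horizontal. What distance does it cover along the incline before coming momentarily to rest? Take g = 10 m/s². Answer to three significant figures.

With I = (2/3)MR², the ratio k = I/(MR²) is 2/3.
The rolling condition ω = v/R makes the rotational term ½I(v/R)² = ½kMv², so KE_total = ½(1+k)Mv² = (5/6)Mv².
Setting this equal to Mgh gives the vertical rise h = (1+k)v₀²/(2g) = 1.667×4.35²/(2×10) = 1.577 m.
Along the incline, d = h/sinθ = 1.577/sin33.5° ≈ 2.86 m.

d ≈ 2.86 m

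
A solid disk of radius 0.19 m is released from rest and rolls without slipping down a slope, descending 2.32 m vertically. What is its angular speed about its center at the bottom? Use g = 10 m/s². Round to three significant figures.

Here I = (1/2)MR², so the shape factor k = I/(MR²) = 0.5.
Rolling without slipping gives ω = v/R, so the total kinetic energy is ½Mv² + ½Iω² = ½(1+k)Mv² = (3/4)Mv².
Energy conservation Mgh = ½(1+k)Mv² gives v = √(2gh/(1+k)) = √(2 × 10 × 2.32 / 1.5) = 5.562 m/s.
The angular speed follows from ω = v/R = 5.562/0.19 ≈ 29.3 rad/s.

ω ≈ 29.3 rad/s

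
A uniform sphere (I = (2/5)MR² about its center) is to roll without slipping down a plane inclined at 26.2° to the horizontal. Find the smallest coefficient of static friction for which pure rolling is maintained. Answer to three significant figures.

For this body I = (2/5)MR², i.e. k = I/(MR²) = 0.4.
Newton's second law down the slope: Mg sinθ − f = Ma. The torque equation fR = Iα (with α = a/R) gives f = kMa.
These give a = g sinθ/(1+k) and the required friction f = kMg sinθ/(1+k).
The normal force is N = Mg cosθ, so μ_min = f/N = k tanθ/(1+k).
μ_min = 0.4 × tan26.2° / 1.4 ≈ 0.141.

μ_min ≈ 0.141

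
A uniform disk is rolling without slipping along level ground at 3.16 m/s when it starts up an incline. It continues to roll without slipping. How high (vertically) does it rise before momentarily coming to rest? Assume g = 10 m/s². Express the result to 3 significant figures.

For this body I = (1/2)MR², i.e. k = I/(MR²) = 0.5.
Rolling without slipping gives ω = v/R, so the total kinetic energy is ½Mv² + ½Iω² = ½(1+k)Mv² = (3/4)Mv².
All of this converts to potential energy at the highest point: (3/4)Mv₀² = Mgh.
Thus h = (1+k)v₀²/(2g) = 1.5 × 3.16² / (2 × 10) ≈ 0.749 m.

h ≈ 0.749 m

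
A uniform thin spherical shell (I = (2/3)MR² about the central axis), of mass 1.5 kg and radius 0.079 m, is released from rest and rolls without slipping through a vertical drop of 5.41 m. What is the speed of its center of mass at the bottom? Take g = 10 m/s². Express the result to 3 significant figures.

v ≈ 8.06 m/s

For this body I = (2/3)MR², i.e. k = I/(MR²) = 2/3.
Rolling without slipping gives ω = v/R, so the total kinetic energy is ½Mv² + ½Iω² = ½(1+k)Mv² = (5/6)Mv².
Setting Mgh = (5/6)Mv² gives v = √(2gh/(1+k)) = √(2·10·5.41/1.667) ≈ 8.06 m/s.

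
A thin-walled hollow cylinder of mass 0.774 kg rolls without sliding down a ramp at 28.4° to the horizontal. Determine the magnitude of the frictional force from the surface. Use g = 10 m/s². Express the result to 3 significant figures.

The moment of inertia is MR², giving k ≡ I/(MR²) = 1.
Newton's second law down the slope: Mg sinθ − f = Ma. The torque equation fR = Iα (with α = a/R) gives f = kMa.
Combining, a = g sinθ/(1+k) and f = kMa = kMg sinθ/(1+k).
f = 1 × 0.774 × 10 × sin28.4° / 2 ≈ 1.84 N.

f ≈ 1.84 N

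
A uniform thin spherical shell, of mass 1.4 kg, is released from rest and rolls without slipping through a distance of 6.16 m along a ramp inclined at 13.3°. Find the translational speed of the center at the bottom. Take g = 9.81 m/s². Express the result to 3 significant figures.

v ≈ 4.08 m/s

With I = (2/3)MR², the ratio k = I/(MR²) is 2/3.
The rolling condition ω = v/R makes the rotational term ½I(v/R)² = ½kMv², so KE_total = ½(1+k)Mv² = (5/6)Mv².
The vertical drop is h = L sinθ = 6.16 × sin13.3° = 1.417 m.
Energy conservation: Mgh = (5/6)Mv², so v = √(2gh/(1+k)) = √(2 × 9.81 × 1.417 / 1.667) ≈ 4.08 m/s.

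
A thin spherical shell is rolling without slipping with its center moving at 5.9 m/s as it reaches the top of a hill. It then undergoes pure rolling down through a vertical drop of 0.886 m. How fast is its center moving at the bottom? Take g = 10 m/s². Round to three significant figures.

Here I = (2/3)MR², so the shape factor k = I/(MR²) = 2/3.
Rolling without slipping gives ω = v/R, so the total kinetic energy is ½Mv² + ½Iω² = ½(1+k)Mv² = (5/6)Mv².
Energy conservation: (5/6)Mv₀² + Mgh = (5/6)Mv², so v² = v₀² + 2gh/(1+k).
v = √(5.9² + 2×10×0.886/1.667) = √45.44 ≈ 6.74 m/s.

v ≈ 6.74 m/s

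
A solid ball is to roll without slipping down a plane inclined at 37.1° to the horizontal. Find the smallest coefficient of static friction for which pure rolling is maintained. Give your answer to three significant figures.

For this body I = (2/5)MR², i.e. k = I/(MR²) = 0.4.
Translational: Mg sinθ − f = Ma. Rotational about the CM: fR = Iα = kMRa, so f = kMa.
These give a = g sinθ/(1+k) and the required friction f = kMg sinθ/(1+k).
With N = Mg cosθ, the no-slip condition f ≤ μN gives μ_min = f/N = k tanθ/(1+k).
μ_min = 0.4 × tan37.1° / 1.4 ≈ 0.216.

μ_min ≈ 0.216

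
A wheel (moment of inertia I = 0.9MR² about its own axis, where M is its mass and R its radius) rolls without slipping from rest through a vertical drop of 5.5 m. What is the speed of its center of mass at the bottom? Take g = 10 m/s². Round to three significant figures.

For this body I = 0.9MR², i.e. k = I/(MR²) = 0.9.
Pure rolling means v = ωR; then KE = ½Mv² + ½I(v/R)² = ½(1+k)Mv² = (19/20)Mv².
Energy conservation: Mgh = (19/20)Mv², so v = √(2gh/(1+k)) = √(2 × 10 × 5.5 / 1.9) ≈ 7.61 m/s.

v ≈ 7.61 m/s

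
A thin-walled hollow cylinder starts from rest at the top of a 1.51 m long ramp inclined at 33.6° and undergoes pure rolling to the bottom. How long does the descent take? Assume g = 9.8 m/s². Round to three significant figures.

t ≈ 1.06 s

The moment of inertia is MR², giving k ≡ I/(MR²) = 1.
Translational: Mg sinθ − f = Ma. Rotational about the CM: fR = Iα = kMRa, so f = kMa.
Hence a = g sinθ/(1+k) = 9.8×sin33.6°/2 = 2.712 m/s².
With constant a from rest, t = √(2L/a) = √(2·1.51/2.712) ≈ 1.06 s.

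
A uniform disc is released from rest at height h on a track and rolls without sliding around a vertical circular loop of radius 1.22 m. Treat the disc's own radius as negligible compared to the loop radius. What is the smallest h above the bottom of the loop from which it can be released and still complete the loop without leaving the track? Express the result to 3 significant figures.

Here I = (1/2)MR², so the shape factor k = I/(MR²) = 0.5.
At the top of the loop, the minimum-contact condition is Mg = Mv_top²/r, so v_top² = gr.
With ω = v/R, the kinetic energy at speed v is ½(1+k)Mv² = (3/4)Mv².
Energy conservation from release (height h) to the top (height 2r): Mgh = Mg(2r) + (3/4)M·gr.
Thus h_min = 2r + (1+k)r/2 = r(2 + 1.5/2) = 1.22 × 2.75 ≈ 3.36 m.

h_min ≈ 3.36 m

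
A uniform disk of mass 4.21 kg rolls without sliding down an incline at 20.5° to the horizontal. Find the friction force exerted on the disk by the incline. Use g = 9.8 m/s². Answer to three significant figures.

f ≈ 4.82 N

Here I = (1/2)MR², so the shape factor k = I/(MR²) = 0.5.
Translational: Mg sinθ − f = Ma. Rotational about the CM: fR = Iα = kMRa, so f = kMa.
Combining, a = g sinθ/(1+k) and f = kMa = kMg sinθ/(1+k).
f = 0.5 × 4.21 × 9.8 × sin20.5° / 1.5 ≈ 4.82 N.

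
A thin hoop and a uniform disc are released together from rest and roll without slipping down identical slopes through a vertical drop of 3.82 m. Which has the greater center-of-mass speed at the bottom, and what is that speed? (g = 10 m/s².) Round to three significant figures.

the uniform disc, at v ≈ 7.14 m/s

For rolling without slipping, Mgh = ½(1+k)Mv² where k = I/(MR²), so v = √(2gh/(1+k)).
Thin hoop: k = 1, giving v = √(2×10×3.82/2) = 6.181 m/s.
Uniform disc: k = 0.5, giving v = √(2×10×3.82/1.5) = 7.137 m/s.
The smaller k wins: the uniform disc, at ≈ 7.14 m/s.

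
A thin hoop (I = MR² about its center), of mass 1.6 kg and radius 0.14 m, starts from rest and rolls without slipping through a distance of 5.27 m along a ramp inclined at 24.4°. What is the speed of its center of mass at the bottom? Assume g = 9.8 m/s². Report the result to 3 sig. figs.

v ≈ 4.62 m/s

For this body I = MR², i.e. k = I/(MR²) = 1.
Pure rolling means v = ωR; then KE = ½Mv² + ½I(v/R)² = ½(1+k)Mv² = Mv².
The vertical drop is h = L sinθ = 5.27 × sin24.4° = 2.177 m.
Energy conservation: Mgh = Mv², so v = √(2gh/(1+k)) = √(2 × 9.8 × 2.177 / 2) ≈ 4.62 m/s.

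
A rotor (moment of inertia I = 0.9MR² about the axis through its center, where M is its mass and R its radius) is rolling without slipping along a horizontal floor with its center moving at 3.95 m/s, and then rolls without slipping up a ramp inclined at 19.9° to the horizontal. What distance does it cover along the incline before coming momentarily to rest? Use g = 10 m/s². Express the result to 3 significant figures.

For this body I = 0.9MR², i.e. k = I/(MR²) = 0.9.
Rolling without slipping gives ω = v/R, so the total kinetic energy is ½Mv² + ½Iω² = ½(1+k)Mv² = (19/20)Mv².
Setting this equal to Mgh gives the vertical rise h = (1+k)v₀²/(2g) = 1.9×3.95²/(2×10) = 1.482 m.
The distance along the slope is d = h/sinθ = 1.482/sin19.9° ≈ 4.35 m.

d ≈ 4.35 m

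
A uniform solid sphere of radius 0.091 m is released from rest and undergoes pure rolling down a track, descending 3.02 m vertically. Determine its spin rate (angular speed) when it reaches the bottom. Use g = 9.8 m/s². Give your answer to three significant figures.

The moment of inertia is (2/5)MR², giving k ≡ I/(MR²) = 0.4.
Since it rolls without slipping, ω = v/R and KE = ½Mv² + ½Iω² = ½(1+k)Mv² = (7/10)Mv².
Energy conservation Mgh = ½(1+k)Mv² gives v = √(2gh/(1+k)) = √(2 × 9.8 × 3.02 / 1.4) = 6.502 m/s.
Then ω = v/R = 6.502 / 0.091 ≈ 71.5 rad/s.

ω ≈ 71.5 rad/s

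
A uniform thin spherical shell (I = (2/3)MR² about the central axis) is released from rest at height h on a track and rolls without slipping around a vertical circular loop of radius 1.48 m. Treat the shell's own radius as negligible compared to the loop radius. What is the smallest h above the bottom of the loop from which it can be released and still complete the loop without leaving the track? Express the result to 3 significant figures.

h_min ≈ 4.19 m

Here I = (2/3)MR², so the shape factor k = I/(MR²) = 2/3.
At the top, contact is just lost when gravity alone supplies the centripetal force: Mg = Mv_top²/r, i.e. v_top² = gr.
With ω = v/R, the kinetic energy at speed v is ½(1+k)Mv² = (5/6)Mv².
Energy conservation from release (height h) to the top (height 2r): Mgh = Mg(2r) + (5/6)M·gr.
Thus h_min = 2r + (1+k)r/2 = r(2 + 1.667/2) = 1.48 × 2.833 ≈ 4.19 m.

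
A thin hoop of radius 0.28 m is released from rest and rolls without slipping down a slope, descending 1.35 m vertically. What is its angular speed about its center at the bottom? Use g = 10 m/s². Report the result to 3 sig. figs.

With I = MR², the ratio k = I/(MR²) is 1.
Rolling without slipping gives ω = v/R, so the total kinetic energy is ½Mv² + ½Iω² = ½(1+k)Mv² = Mv².
Energy conservation Mgh = ½(1+k)Mv² gives v = √(2gh/(1+k)) = √(2 × 10 × 1.35 / 2) = 3.674 m/s.
The angular speed follows from ω = v/R = 3.674/0.28 ≈ 13.1 rad/s.

ω ≈ 13.1 rad/s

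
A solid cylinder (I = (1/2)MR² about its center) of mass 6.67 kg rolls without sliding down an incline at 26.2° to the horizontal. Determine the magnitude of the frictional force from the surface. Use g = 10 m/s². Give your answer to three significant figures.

For this body I = (1/2)MR², i.e. k = I/(MR²) = 0.5.
Translational: Mg sinθ − f = Ma. Rotational about the CM: fR = Iα = kMRa, so f = kMa.
Combining, a = g sinθ/(1+k) and f = kMa = kMg sinθ/(1+k).
f = 0.5 × 6.67 × 10 × sin26.2° / 1.5 ≈ 9.82 N.

f ≈ 9.82 N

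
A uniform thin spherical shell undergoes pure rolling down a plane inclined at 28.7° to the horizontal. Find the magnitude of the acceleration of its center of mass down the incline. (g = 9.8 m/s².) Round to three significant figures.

With I = (2/3)MR², the ratio k = I/(MR²) is 2/3.
Newton's second law down the slope: Mg sinθ − f = Ma. The torque equation fR = Iα (with α = a/R) gives f = kMa.
Eliminating f: Mg sinθ = (1+k)Ma, so a = g sinθ/(1+k) = 9.8 × sin28.7° / 1.667 ≈ 2.82 m/s².

a ≈ 2.82 m/s²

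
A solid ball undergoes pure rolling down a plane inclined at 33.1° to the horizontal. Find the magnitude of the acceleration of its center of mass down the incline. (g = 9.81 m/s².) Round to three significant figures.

a ≈ 3.83 m/s²

The moment of inertia is (2/5)MR², giving k ≡ I/(MR²) = 0.4.
Along the incline Mg sinθ − f = Ma, and torque about the center fR = Iα = kMR²(a/R) gives f = kMa.
Eliminating f: Mg sinθ = (1+k)Ma, so a = g sinθ/(1+k) = 9.81 × sin33.1° / 1.4 ≈ 3.83 m/s².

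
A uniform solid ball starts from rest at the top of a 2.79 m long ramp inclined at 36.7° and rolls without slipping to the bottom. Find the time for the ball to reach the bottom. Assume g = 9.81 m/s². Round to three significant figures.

t ≈ 1.15 s

With I = (2/5)MR², the ratio k = I/(MR²) is 0.4.
Newton's second law down the slope: Mg sinθ − f = Ma. The torque equation fR = Iα (with α = a/R) gives f = kMa.
Hence a = g sinθ/(1+k) = 9.81×sin36.7°/1.4 = 4.188 m/s².
With constant a from rest, t = √(2L/a) = √(2·2.79/4.188) ≈ 1.15 s.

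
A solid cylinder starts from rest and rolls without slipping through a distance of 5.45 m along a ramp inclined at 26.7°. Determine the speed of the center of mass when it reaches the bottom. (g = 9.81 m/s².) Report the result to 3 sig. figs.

v ≈ 5.66 m/s

With I = (1/2)MR², the ratio k = I/(MR²) is 0.5.
Since it rolls without slipping, ω = v/R and KE = ½Mv² + ½Iω² = ½(1+k)Mv² = (3/4)Mv².
The vertical drop is h = L sinθ = 5.45 × sin26.7° = 2.449 m.
Setting Mgh = (3/4)Mv² gives v = √(2gh/(1+k)) = √(2·9.81·2.449/1.5) ≈ 5.66 m/s.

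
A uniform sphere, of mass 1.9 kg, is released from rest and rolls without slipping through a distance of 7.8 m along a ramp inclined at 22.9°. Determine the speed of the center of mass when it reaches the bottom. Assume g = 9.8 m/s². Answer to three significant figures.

v ≈ 6.52 m/s

The moment of inertia is (2/5)MR², giving k ≡ I/(MR²) = 0.4.
Rolling without slipping gives ω = v/R, so the total kinetic energy is ½Mv² + ½Iω² = ½(1+k)Mv² = (7/10)Mv².
The vertical drop is h = L sinθ = 7.8 × sin22.9° = 3.035 m.
Energy conservation: Mgh = (7/10)Mv², so v = √(2gh/(1+k)) = √(2 × 9.8 × 3.035 / 1.4) ≈ 6.52 m/s.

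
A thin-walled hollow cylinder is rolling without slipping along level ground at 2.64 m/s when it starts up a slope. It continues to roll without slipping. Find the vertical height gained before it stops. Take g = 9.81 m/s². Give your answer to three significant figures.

h ≈ 0.710 m

The moment of inertia is MR², giving k ≡ I/(MR²) = 1.
The rolling condition ω = v/R makes the rotational term ½I(v/R)² = ½kMv², so KE_total = ½(1+k)Mv² = Mv².
At the top the kinetic energy is zero, so Mv₀² = Mgh.
Thus h = (1+k)v₀²/(2g) = 2 × 2.64² / (2 × 9.81) ≈ 0.710 m.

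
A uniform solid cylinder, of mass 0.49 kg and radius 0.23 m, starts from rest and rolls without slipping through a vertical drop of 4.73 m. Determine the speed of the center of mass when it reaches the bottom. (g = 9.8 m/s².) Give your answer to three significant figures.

Here I = (1/2)MR², so the shape factor k = I/(MR²) = 0.5.
The rolling condition ω = v/R makes the rotational term ½I(v/R)² = ½kMv², so KE_total = ½(1+k)Mv² = (3/4)Mv².
Energy conservation: Mgh = (3/4)Mv², so v = √(2gh/(1+k)) = √(2 × 9.8 × 4.73 / 1.5) ≈ 7.86 m/s.

v ≈ 7.86 m/s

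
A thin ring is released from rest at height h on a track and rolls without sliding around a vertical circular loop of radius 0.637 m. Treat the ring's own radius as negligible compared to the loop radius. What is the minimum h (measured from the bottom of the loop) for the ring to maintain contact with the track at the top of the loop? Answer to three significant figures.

Here I = MR², so the shape factor k = I/(MR²) = 1.
At the top of the loop, the minimum-contact condition is Mg = Mv_top²/r, so v_top² = gr.
With ω = v/R, the kinetic energy at speed v is ½(1+k)Mv² = Mv².
Energy conservation from release (height h) to the top (height 2r): Mgh = Mg(2r) + M·gr.
Thus h_min = 2r + (1+k)r/2 = r(2 + 2/2) = 0.637 × 3 ≈ 1.91 m.

h_min ≈ 1.91 m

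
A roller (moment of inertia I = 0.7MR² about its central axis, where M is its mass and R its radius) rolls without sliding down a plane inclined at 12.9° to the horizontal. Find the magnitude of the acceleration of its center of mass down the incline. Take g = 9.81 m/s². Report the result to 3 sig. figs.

a ≈ 1.29 m/s²

For this body I = 0.7MR², i.e. k = I/(MR²) = 0.7.
Translational: Mg sinθ − f = Ma. Rotational about the CM: fR = Iα = kMRa, so f = kMa.
Eliminating f: Mg sinθ = (1+k)Ma, so a = g sinθ/(1+k) = 9.81 × sin12.9° / 1.7 ≈ 1.29 m/s².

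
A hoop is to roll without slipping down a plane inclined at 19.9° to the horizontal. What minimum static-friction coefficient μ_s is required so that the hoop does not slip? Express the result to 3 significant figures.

For this body I = MR², i.e. k = I/(MR²) = 1.
Translational: Mg sinθ − f = Ma. Rotational about the CM: fR = Iα = kMRa, so f = kMa.
These give a = g sinθ/(1+k) and the required friction f = kMg sinθ/(1+k).
With N = Mg cosθ, the no-slip condition f ≤ μN gives μ_min = f/N = k tanθ/(1+k).
μ_min = 1 × tan19.9° / 2 ≈ 0.181.

μ_min ≈ 0.181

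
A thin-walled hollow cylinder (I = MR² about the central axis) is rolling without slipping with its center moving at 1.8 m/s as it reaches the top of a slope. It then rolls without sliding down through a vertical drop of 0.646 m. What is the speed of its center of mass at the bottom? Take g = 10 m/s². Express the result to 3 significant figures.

With I = MR², the ratio k = I/(MR²) is 1.
Since it rolls without slipping, ω = v/R and KE = ½Mv² + ½Iω² = ½(1+k)Mv² = Mv².
Energy conservation: Mv₀² + Mgh = Mv², so v² = v₀² + 2gh/(1+k).
v = √(1.8² + 2×10×0.646/2) = √9.7 ≈ 3.11 m/s.

v ≈ 3.11 m/s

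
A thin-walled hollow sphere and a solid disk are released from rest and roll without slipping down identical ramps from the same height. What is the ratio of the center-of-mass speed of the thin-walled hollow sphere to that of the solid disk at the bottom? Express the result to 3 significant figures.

v_ratio ≈ 0.949

Each satisfies Mgh = ½(1+k)Mv² with k = I/(MR²), so v ∝ 1/√(1+k).
For the thin-walled hollow sphere k = 2/3; for the solid disk k = 0.5.
v₁/v₂ = √((1+k₂)/(1+k₁)) = √(1.5/1.667) ≈ 0.949.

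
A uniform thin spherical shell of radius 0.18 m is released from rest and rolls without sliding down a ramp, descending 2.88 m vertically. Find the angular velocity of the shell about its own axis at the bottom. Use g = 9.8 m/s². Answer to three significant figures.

The moment of inertia is (2/3)MR², giving k ≡ I/(MR²) = 2/3.
Since it rolls without slipping, ω = v/R and KE = ½Mv² + ½Iω² = ½(1+k)Mv² = (5/6)Mv².
Energy conservation Mgh = ½(1+k)Mv² gives v = √(2gh/(1+k)) = √(2 × 9.8 × 2.88 / 1.667) = 5.82 m/s.
The angular speed follows from ω = v/R = 5.82/0.18 ≈ 32.3 rad/s.

ω ≈ 32.3 rad/s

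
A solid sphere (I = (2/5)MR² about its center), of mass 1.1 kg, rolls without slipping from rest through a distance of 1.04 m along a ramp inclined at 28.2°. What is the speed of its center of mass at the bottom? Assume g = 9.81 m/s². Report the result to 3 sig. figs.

Here I = (2/5)MR², so the shape factor k = I/(MR²) = 0.4.
Since it rolls without slipping, ω = v/R and KE = ½Mv² + ½Iω² = ½(1+k)Mv² = (7/10)Mv².
The vertical drop is h = L sinθ = 1.04 × sin28.2° = 0.4915 m.
Setting Mgh = (7/10)Mv² gives v = √(2gh/(1+k)) = √(2·9.81·0.4915/1.4) ≈ 2.62 m/s.

v ≈ 2.62 m/s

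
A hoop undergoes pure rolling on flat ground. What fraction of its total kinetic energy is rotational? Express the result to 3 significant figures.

fraction ≈ 0.500

The moment of inertia is MR², giving k ≡ I/(MR²) = 1.
With ω = v/R, KE_trans = ½Mv² and KE_rot = ½Iω² = ½kMv², so KE_total = ½(1+k)Mv².
The rotational fraction is therefore k/(1+k) = 1/2 ≈ 0.500.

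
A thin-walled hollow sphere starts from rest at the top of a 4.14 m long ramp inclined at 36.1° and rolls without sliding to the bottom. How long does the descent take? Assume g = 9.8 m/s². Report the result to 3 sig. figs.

Here I = (2/3)MR², so the shape factor k = I/(MR²) = 2/3.
Along the incline Mg sinθ − f = Ma, and torque about the center fR = Iα = kMR²(a/R) gives f = kMa.
Hence a = g sinθ/(1+k) = 9.8×sin36.1°/1.667 = 3.464 m/s².
With constant a from rest, t = √(2L/a) = √(2·4.14/3.464) ≈ 1.55 s.

t ≈ 1.55 s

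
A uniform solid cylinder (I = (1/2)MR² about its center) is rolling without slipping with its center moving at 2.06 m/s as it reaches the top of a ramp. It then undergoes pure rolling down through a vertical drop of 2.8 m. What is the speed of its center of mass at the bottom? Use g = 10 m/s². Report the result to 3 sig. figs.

v ≈ 6.45 m/s

For this body I = (1/2)MR², i.e. k = I/(MR²) = 0.5.
Since it rolls without slipping, ω = v/R and KE = ½Mv² + ½Iω² = ½(1+k)Mv² = (3/4)Mv².
Energy conservation: (3/4)Mv₀² + Mgh = (3/4)Mv², so v² = v₀² + 2gh/(1+k).
v = √(2.06² + 2×10×2.8/1.5) = √41.58 ≈ 6.45 m/s.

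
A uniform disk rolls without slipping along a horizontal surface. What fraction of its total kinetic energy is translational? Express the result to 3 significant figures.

fraction ≈ 0.667

With I = (1/2)MR², the ratio k = I/(MR²) is 0.5.
With ω = v/R, KE_trans = ½Mv² and KE_rot = ½Iω² = ½kMv², so KE_total = ½(1+k)Mv².
The translational fraction is therefore 1/(1+k) = 1/1.5 ≈ 0.667.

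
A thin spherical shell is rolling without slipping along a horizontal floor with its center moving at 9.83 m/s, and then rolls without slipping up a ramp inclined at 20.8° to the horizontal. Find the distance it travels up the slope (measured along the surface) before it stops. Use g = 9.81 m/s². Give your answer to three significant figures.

The moment of inertia is (2/3)MR², giving k ≡ I/(MR²) = 2/3.
Since it rolls without slipping, ω = v/R and KE = ½Mv² + ½Iω² = ½(1+k)Mv² = (5/6)Mv².
Setting this equal to Mgh gives the vertical rise h = (1+k)v₀²/(2g) = 1.667×9.83²/(2×9.81) = 8.208 m.
Along the incline, d = h/sinθ = 8.208/sin20.8° ≈ 23.1 m.

d ≈ 23.1 m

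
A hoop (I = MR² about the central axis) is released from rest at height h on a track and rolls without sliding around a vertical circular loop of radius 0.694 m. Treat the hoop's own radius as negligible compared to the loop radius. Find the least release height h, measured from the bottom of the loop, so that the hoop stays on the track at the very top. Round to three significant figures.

h_min ≈ 2.08 m

For this body I = MR², i.e. k = I/(MR²) = 1.
At the top of the loop, the minimum-contact condition is Mg = Mv_top²/r, so v_top² = gr.
With ω = v/R, the kinetic energy at speed v is ½(1+k)Mv² = Mv².
Energy conservation from release (height h) to the top (height 2r): Mgh = Mg(2r) + M·gr.
Thus h_min = 2r + (1+k)r/2 = r(2 + 2/2) = 0.694 × 3 ≈ 2.08 m.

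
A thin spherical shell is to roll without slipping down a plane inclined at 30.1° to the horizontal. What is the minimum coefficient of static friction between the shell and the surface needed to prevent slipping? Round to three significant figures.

With I = (2/3)MR², the ratio k = I/(MR²) is 2/3.
Along the incline Mg sinθ − f = Ma, and torque about the center fR = Iα = kMR²(a/R) gives f = kMa.
These give a = g sinθ/(1+k) and the required friction f = kMg sinθ/(1+k).
The normal force is N = Mg cosθ, so μ_min = f/N = k tanθ/(1+k).
μ_min = (2/3) × tan30.1° / 1.667 ≈ 0.232.

μ_min ≈ 0.232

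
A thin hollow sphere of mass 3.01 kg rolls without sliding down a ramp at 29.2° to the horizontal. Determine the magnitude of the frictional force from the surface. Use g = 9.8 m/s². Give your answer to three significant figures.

f ≈ 5.76 N

The moment of inertia is (2/3)MR², giving k ≡ I/(MR²) = 2/3.
Along the incline Mg sinθ − f = Ma, and torque about the center fR = Iα = kMR²(a/R) gives f = kMa.
Combining, a = g sinθ/(1+k) and f = kMa = kMg sinθ/(1+k).
f = (2/3) × 3.01 × 9.8 × sin29.2° / 1.667 ≈ 5.76 N.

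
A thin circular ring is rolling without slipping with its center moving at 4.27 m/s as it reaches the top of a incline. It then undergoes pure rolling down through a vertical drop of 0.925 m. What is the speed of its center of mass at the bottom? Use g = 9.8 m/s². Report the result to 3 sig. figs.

With I = MR², the ratio k = I/(MR²) is 1.
Since it rolls without slipping, ω = v/R and KE = ½Mv² + ½Iω² = ½(1+k)Mv² = Mv².
Energy conservation: Mv₀² + Mgh = Mv², so v² = v₀² + 2gh/(1+k).
v = √(4.27² + 2×9.8×0.925/2) = √27.3 ≈ 5.22 m/s.

v ≈ 5.22 m/s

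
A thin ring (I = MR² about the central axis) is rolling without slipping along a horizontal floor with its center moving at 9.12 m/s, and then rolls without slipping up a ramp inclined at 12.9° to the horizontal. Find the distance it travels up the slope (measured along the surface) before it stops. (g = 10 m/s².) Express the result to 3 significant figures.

d ≈ 37.3 m

Here I = MR², so the shape factor k = I/(MR²) = 1.
The rolling condition ω = v/R makes the rotational term ½I(v/R)² = ½kMv², so KE_total = ½(1+k)Mv² = Mv².
Setting this equal to Mgh gives the vertical rise h = (1+k)v₀²/(2g) = 2×9.12²/(2×10) = 8.317 m.
Along the incline, d = h/sinθ = 8.317/sin12.9° ≈ 37.3 m.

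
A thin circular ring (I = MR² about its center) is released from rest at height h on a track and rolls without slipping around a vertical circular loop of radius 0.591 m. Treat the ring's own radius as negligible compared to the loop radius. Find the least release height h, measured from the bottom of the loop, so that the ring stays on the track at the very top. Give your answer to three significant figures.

Here I = MR², so the shape factor k = I/(MR²) = 1.
At the top, contact is just lost when gravity alone supplies the centripetal force: Mg = Mv_top²/r, i.e. v_top² = gr.
With ω = v/R, the kinetic energy at speed v is ½(1+k)Mv² = Mv².
Energy conservation from release (height h) to the top (height 2r): Mgh = Mg(2r) + M·gr.
Thus h_min = 2r + (1+k)r/2 = r(2 + 2/2) = 0.591 × 3 ≈ 1.77 m.

h_min ≈ 1.77 m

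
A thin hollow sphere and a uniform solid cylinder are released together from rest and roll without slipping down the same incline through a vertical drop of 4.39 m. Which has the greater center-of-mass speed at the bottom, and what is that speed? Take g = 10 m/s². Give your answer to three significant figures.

For rolling without slipping, Mgh = ½(1+k)Mv² where k = I/(MR²), so v = √(2gh/(1+k)).
Thin hollow sphere: k = 2/3, giving v = √(2×10×4.39/1.667) = 7.258 m/s.
Uniform solid cylinder: k = 0.5, giving v = √(2×10×4.39/1.5) = 7.651 m/s.
The smaller k wins: the uniform solid cylinder, at ≈ 7.65 m/s.

the uniform solid cylinder, at v ≈ 7.65 m/s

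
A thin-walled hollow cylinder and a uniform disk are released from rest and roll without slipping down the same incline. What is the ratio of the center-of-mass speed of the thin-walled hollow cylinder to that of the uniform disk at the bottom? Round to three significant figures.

Each satisfies Mgh = ½(1+k)Mv² with k = I/(MR²), so v ∝ 1/√(1+k).
For the thin-walled hollow cylinder k = 1; for the uniform disk k = 0.5.
v₁/v₂ = √((1+k₂)/(1+k₁)) = √(1.5/2) ≈ 0.866.

v_ratio ≈ 0.866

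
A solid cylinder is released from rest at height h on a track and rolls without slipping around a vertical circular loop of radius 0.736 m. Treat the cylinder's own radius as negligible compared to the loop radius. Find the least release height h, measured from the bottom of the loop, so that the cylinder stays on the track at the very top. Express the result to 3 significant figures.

The moment of inertia is (1/2)MR², giving k ≡ I/(MR²) = 0.5.
At the top of the loop, the minimum-contact condition is Mg = Mv_top²/r, so v_top² = gr.
With ω = v/R, the kinetic energy at speed v is ½(1+k)Mv² = (3/4)Mv².
Energy conservation from release (height h) to the top (height 2r): Mgh = Mg(2r) + (3/4)M·gr.
Thus h_min = 2r + (1+k)r/2 = r(2 + 1.5/2) = 0.736 × 2.75 ≈ 2.02 m.

h_min ≈ 2.02 m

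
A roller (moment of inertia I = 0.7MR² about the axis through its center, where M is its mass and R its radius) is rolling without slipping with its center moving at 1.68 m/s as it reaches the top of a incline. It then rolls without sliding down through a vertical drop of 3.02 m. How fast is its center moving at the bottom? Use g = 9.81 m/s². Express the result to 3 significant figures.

v ≈ 6.14 m/s

For this body I = 0.7MR², i.e. k = I/(MR²) = 0.7.
The rolling condition ω = v/R makes the rotational term ½I(v/R)² = ½kMv², so KE_total = ½(1+k)Mv² = (17/20)Mv².
Conserving energy between top and bottom: (17/20)Mv² = (17/20)Mv₀² + Mgh, hence v² = v₀² + 2gh/(1+k).
v = √(1.68² + 2×9.81×3.02/1.7) = √37.68 ≈ 6.14 m/s.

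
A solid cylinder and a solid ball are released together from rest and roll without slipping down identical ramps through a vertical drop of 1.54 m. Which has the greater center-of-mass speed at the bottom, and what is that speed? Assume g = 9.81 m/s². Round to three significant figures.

For rolling without slipping, Mgh = ½(1+k)Mv² where k = I/(MR²), so v = √(2gh/(1+k)).
Solid cylinder: k = 0.5, giving v = √(2×9.81×1.54/1.5) = 4.488 m/s.
Solid ball: k = 0.4, giving v = √(2×9.81×1.54/1.4) = 4.646 m/s.
The smaller k wins: the solid ball, at ≈ 4.65 m/s.

the solid ball, at v ≈ 4.65 m/s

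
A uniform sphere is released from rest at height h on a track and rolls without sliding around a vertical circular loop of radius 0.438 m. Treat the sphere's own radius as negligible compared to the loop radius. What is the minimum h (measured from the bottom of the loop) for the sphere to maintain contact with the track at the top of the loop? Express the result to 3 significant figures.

h_min ≈ 1.18 m

With I = (2/5)MR², the ratio k = I/(MR²) is 0.4.
At the top of the loop, the minimum-contact condition is Mg = Mv_top²/r, so v_top² = gr.
With ω = v/R, the kinetic energy at speed v is ½(1+k)Mv² = (7/10)Mv².
Energy conservation from release (height h) to the top (height 2r): Mgh = Mg(2r) + (7/10)M·gr.
Thus h_min = 2r + (1+k)r/2 = r(2 + 1.4/2) = 0.438 × 2.7 ≈ 1.18 m.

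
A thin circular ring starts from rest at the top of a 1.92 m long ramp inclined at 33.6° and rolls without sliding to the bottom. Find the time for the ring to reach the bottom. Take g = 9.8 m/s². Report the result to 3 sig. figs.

The moment of inertia is MR², giving k ≡ I/(MR²) = 1.
Translational: Mg sinθ − f = Ma. Rotational about the CM: fR = Iα = kMRa, so f = kMa.
Hence a = g sinθ/(1+k) = 9.8×sin33.6°/2 = 2.712 m/s².
With constant a from rest, t = √(2L/a) = √(2·1.92/2.712) ≈ 1.19 s.

t ≈ 1.19 s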